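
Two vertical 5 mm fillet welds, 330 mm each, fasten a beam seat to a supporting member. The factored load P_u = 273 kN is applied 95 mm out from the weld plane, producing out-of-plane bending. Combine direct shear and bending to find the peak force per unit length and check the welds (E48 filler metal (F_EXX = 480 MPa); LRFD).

L_w = 2 × 330 = 660 mm; section modulus (unit throat) S = 2 × L²/6 = 36300 mm².
Direct shear f_v = P/L_w = 273×10³/660 = 413.6 N/mm.
Moment M = P × e = 273×10³ × 95 = 25935000 N·mm; bending f_b = M/S = 714.5 N/mm.
f_max = √(f_v² + f_b²) = √(413.6² + 714.5²) = 825.6 N/mm.
φr_n = 0.75 × 0.6 × 480 × (0.707 × 5) = 763.6 N/mm → NOT adequate.

f_max ≈ 826 N/mm; NOT adequate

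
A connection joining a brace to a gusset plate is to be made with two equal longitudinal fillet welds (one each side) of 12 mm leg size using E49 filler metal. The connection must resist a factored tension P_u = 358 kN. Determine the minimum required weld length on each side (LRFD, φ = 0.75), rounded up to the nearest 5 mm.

E49XX → F_EXX = 490 MPa.
Throat t_e = 0.707 × 12 = 8.484 mm.
φr_n = 0.75 × 0.6 × 490 × 8.484 × 10⁻³ = 1.871 kN/mm.
L_req = P_u / φr_n = 358 / 1.871 = 191.4 mm total.
Per side: 191.4 / 2 = 95.68 mm.
Round up → use L = 100 mm on each side.

L = 100 mm on each side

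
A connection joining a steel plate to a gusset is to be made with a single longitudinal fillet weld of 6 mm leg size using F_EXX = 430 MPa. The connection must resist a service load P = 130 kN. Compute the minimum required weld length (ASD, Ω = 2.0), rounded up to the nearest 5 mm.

Throat t_e = 0.707 × 6 = 4.242 mm.
r_n/Ω = (0.6 × 430 × 4.242) / 2.0 = 547.2 N/mm = 0.5472 kN/mm.
L_req = P / (r_n/Ω) = 130 / 0.5472 = 237.6 mm total.
Round up → use L = 240 mm.

L = 240 mm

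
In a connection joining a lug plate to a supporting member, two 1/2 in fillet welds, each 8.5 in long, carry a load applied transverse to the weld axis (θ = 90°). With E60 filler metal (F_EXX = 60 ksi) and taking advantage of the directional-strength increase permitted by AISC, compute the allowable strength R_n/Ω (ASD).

t_e = 0.707 × 0.5 = 0.3535 in; A_we = 0.3535 × 17 = 6.01 in².
Directional factor: 1.0 + 0.5 sin^1.5(90°) = 1.5.
F_nw = 0.6 × 60 × 1.5 = 54 ksi.
R_n/Ω = (54 × 6.01) / 2.0 = 162.3 kip.

R_n/Ω ≈ 162 kip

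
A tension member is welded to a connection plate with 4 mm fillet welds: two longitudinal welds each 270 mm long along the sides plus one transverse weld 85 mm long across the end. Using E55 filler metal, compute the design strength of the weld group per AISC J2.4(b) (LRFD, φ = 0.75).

φR_n ≈ 437 kN

E55XX → F_EXX = 550 MPa.
t_e = 0.707 × 4 = 2.828 mm.
R_nwl = 0.6 × 550 × 2.828 × 540 × 10⁻³ = 503.9 kN (longitudinal, 2 welds).
R_nwt = 0.6 × 550 × 2.828 × 85 × 10⁻³ = 79.33 kN (transverse, base value).
(i) R_nwl + R_nwt = 583.3 kN; (ii) 0.85 R_nwl + 1.5 R_nwt = 547.3 kN.
R_n = max = 583.3 kN [governs: (i)]; φR_n = 437.5 kN.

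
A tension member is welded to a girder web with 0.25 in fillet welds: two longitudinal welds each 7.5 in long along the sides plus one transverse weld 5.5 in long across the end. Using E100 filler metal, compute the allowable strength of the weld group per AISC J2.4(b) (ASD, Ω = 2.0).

E100XX → F_EXX = 100 ksi.
t_e = 0.707 × 0.25 = 0.1767 in.
R_nwl = 0.6 × 100 × 0.1767 × 15 = 159.1 kips (longitudinal, 2 welds).
R_nwt = 0.6 × 100 × 0.1767 × 5.5 = 58.33 kips (transverse, base value).
(i) R_nwl + R_nwt = 217.4 kips; (ii) 0.85 R_nwl + 1.5 R_nwt = 222.7 kips.
R_n = max = 222.7 kips [governs: (ii)]; R_n/Ω = 111.4 kips.

R_n/Ω ≈ 111 kips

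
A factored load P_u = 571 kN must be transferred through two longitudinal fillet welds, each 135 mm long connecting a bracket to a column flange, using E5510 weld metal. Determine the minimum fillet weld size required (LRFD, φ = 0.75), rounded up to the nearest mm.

w = 13 mm

E55XX → F_EXX = 550 MPa.
Total weld length L = 270 mm.
Required throat t_e = P_u / (φ × 0.6 F_EXX × L) = 571 / (0.75 × 0.6 × 550 × 270 × 10⁻³) = 8.545 mm.
Required leg w = t_e / 0.707 = 12.09 mm → use 13 mm.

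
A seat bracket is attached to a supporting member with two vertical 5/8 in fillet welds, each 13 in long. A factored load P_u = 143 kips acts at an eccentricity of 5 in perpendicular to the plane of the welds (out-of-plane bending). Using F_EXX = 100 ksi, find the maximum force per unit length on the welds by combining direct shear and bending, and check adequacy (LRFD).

f_max ≈ 13.8 kip/in; adequate

L_w = 2 × 13 = 26 in; section modulus (unit throat) S = 2 × L²/6 = 56.33 in².
Direct shear f_v = P/L_w = 143/26 = 5.5 kip/in.
Moment M = P × e = 143 × 5 = 715 kip·in; bending f_b = M/S = 12.69 kip/in.
f_max = √(f_v² + f_b²) = √(5.5² + 12.69²) = 13.83 kip/in.
φr_n = 0.75 × 0.6 × 100 × (0.707 × 0.625) = 19.88 kip/in → adequate.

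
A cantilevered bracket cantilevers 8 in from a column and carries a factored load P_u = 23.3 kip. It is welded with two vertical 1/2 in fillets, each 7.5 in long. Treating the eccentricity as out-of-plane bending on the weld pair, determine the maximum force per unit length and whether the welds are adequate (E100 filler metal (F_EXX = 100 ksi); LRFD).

L_w = 2 × 7.5 = 15 in; section modulus (unit throat) S = 2 × L²/6 = 18.75 in².
Direct shear f_v = P/L_w = 23.3/15 = 1.553 kip/in.
Moment M = P × e = 23.3 × 8 = 186.4 kip·in; bending f_b = M/S = 9.941 kip/in.
f_max = √(f_v² + f_b²) = √(1.553² + 9.941²) = 10.06 kip/in.
φr_n = 0.75 × 0.6 × 100 × (0.707 × 0.5) = 15.91 kip/in → adequate.

f_max ≈ 10.1 kip/in; adequate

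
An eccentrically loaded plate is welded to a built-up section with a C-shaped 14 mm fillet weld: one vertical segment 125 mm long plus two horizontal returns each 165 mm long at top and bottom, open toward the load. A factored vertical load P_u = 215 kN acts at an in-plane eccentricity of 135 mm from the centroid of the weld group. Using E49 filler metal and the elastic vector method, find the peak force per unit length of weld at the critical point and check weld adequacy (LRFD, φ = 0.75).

E49XX → F_EXX = 490 MPa.
Total weld length L_w = 455 mm. Treat welds as unit-width lines.
Centroid: x̄ = 2×165×82.5 / 455 = 59.84 mm from the vertical weld.
Polar moment about centroid: J = I_x + I_y = [125³/12 + 2×165×62.5²] + [125×59.84² + 2(165³/12 + 165×22.66²)] = 2818000 mm³.
Direct shear f_v = P/L_w = 215×10³ / 455 = 472.5 N/mm (vertical).
Torsion M = P·e = 215×10³ × 135 = 29025000 N·mm.
Critical point at (x, y) = (105.2, 62.5) from centroid. f_tx = M·y/J = 643.8 N/mm; f_ty = M·x/J = 1083 N/mm.
Resultant f_max = √[f_tx² + (f_v + f_ty)²] = √[643.8² + (472.5 + 1083)²] = 1684 N/mm.
Capacity per unit length: φr_n = 0.75 × 0.6 × 490 × (0.707 × 14) = 2183 N/mm.
1684 ≤ 2183 → adequate.

f_max ≈ 1680 N/mm; adequate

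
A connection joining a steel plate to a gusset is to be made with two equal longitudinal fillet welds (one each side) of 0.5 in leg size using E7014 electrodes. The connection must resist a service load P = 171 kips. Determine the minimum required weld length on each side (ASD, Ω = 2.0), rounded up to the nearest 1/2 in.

E70XX → F_EXX = 70 ksi.
Throat t_e = 0.707 × 0.5 = 0.3535 in.
r_n/Ω = (0.6 × 70 × 0.3535) / 2.0 = 7.423 kip/in.
L_req = P / (r_n/Ω) = 171 / 7.423 = 23.03 in total.
Per side: 23.03 / 2 = 11.52 in.
Round up → use L = 12 in on each side.

L = 12 in on each side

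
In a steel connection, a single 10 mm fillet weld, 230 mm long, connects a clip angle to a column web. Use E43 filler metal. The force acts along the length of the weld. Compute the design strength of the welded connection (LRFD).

E43XX → F_EXX = 430 MPa.
Effective throat t_e = 0.707 × 10 = 7.07 mm.
Total length L = 230 mm; A_we = 7.07 × 230 = 1626 mm².
F_nw = 0.6 F_EXX = 0.6 × 430 = 258 MPa.
φR_n = 0.75 × 258 × 1626 × 10⁻³ = 314.7 kN.

φR_n ≈ 315 kN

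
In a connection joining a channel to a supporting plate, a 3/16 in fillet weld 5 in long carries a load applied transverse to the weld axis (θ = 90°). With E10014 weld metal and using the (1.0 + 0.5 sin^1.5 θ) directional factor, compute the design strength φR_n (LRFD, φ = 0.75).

E100XX → F_EXX = 100 ksi.
t_e = 0.707 × 0.1875 = 0.1326 in; A_we = 0.1326 × 5 = 0.6628 in².
Directional factor: 1.0 + 0.5 sin^1.5(90°) = 1.5.
F_nw = 0.6 × 100 × 1.5 = 90 ksi.
φR_n = 0.75 × 90 × 0.6628 = 44.74 kips.

φR_n ≈ 44.7 kips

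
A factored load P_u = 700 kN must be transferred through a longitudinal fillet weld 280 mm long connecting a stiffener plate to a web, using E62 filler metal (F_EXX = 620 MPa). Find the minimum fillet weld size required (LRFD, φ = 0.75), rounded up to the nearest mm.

Total weld length L = 280 mm.
Required throat t_e = P_u / (φ × 0.6 F_EXX × L) = 700 / (0.75 × 0.6 × 620 × 280 × 10⁻³) = 8.961 mm.
Required leg w = t_e / 0.707 = 12.67 mm → use 13 mm.

w = 13 mm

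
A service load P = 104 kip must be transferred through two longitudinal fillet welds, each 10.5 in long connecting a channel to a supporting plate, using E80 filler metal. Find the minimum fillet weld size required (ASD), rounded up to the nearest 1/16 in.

w = 5/16 in

E80XX → F_EXX = 80 ksi.
Total weld length L = 21 in.
Required throat t_e = P × Ω / (0.6 F_EXX × L) = 104 × 2.0 / (0.6 × 80 × 21) = 0.2063 in.
Required leg w = t_e / 0.707 = 0.2919 in → use 5/16 in.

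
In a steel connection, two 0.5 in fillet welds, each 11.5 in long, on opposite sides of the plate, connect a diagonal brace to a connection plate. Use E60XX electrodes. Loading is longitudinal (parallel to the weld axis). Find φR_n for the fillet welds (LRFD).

E60XX → F_EXX = 60 ksi.
Effective throat t_e = 0.707 × 0.5 = 0.3535 in.
Total length L = 23 in; A_we = 0.3535 × 23 = 8.13 in².
F_nw = 0.6 F_EXX = 0.6 × 60 = 36 ksi.
φR_n = 0.75 × 36 × 8.13 = 219.5 kips.

φR_n ≈ 220 kips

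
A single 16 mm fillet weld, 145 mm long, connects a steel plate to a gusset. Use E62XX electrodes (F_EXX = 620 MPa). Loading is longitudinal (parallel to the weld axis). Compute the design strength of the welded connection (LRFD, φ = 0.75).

φR_n ≈ 458 kN

Effective throat t_e = 0.707 × 16 = 11.31 mm.
Total length L = 145 mm; A_we = 11.31 × 145 = 1640 mm².
F_nw = 0.6 F_EXX = 0.6 × 620 = 372 MPa.
φR_n = 0.75 × 372 × 1640 × 10⁻³ = 457.6 kN.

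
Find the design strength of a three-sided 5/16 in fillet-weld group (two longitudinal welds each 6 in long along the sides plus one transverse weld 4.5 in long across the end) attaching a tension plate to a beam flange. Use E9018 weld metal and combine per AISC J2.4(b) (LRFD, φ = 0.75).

E90XX → F_EXX = 90 ksi.
t_e = 0.707 × 0.3125 = 0.2209 in.
R_nwl = 0.6 × 90 × 0.2209 × 12 = 143.2 kips (longitudinal, 2 welds).
R_nwt = 0.6 × 90 × 0.2209 × 4.5 = 53.69 kips (transverse, base value).
(i) R_nwl + R_nwt = 196.9 kips; (ii) 0.85 R_nwl + 1.5 R_nwt = 202.2 kips.
R_n = max = 202.2 kips [governs: (ii)]; φR_n = 151.7 kips.

φR_n ≈ 152 kips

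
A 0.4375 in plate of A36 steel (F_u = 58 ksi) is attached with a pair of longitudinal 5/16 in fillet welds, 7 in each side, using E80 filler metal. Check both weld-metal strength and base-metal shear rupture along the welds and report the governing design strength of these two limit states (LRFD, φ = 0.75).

E80XX → F_EXX = 80 ksi.
t_e = 0.707 × 0.3125 = 0.2209 in; L = 14 in.
Weld metal: φR_n = 0.75 × 0.6 × 80 × 0.2209 × 14 = 111.4 kips.
Base metal (shear rupture): φR_n = 0.75 × 0.6 × 58 × 0.4375 × 14 = 159.9 kips.
Governing: weld metal.

φR_n ≈ 111 kips (weld metal governs)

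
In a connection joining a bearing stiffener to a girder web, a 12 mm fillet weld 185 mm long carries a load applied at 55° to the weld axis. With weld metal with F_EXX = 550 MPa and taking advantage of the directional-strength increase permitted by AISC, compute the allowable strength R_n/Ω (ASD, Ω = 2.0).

t_e = 0.707 × 12 = 8.484 mm; A_we = 8.484 × 185 = 1570 mm².
Directional factor: 1.0 + 0.5 sin^1.5(55°) = 1.371.
F_nw = 0.6 × 550 × 1.371 = 452.3 MPa.
R_n/Ω = (452.3 × 1570) / 2.0 × 10⁻³ = 355 kN.

R_n/Ω ≈ 355 kN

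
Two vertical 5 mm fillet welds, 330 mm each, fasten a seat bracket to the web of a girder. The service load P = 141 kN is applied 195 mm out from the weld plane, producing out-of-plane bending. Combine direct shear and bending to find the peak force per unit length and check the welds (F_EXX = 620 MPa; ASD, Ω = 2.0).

L_w = 2 × 330 = 660 mm; section modulus (unit throat) S = 2 × L²/6 = 36300 mm².
Direct shear f_v = P/L_w = 141×10³/660 = 213.6 N/mm.
Moment M = P × e = 141×10³ × 195 = 27495000 N·mm; bending f_b = M/S = 757.4 N/mm.
f_max = √(f_v² + f_b²) = √(213.6² + 757.4²) = 787 N/mm.
r_n/Ω = (1/2.0) × 0.6 × 620 × (0.707 × 5) = 657.5 N/mm → NOT adequate.

f_max ≈ 787 N/mm; NOT adequate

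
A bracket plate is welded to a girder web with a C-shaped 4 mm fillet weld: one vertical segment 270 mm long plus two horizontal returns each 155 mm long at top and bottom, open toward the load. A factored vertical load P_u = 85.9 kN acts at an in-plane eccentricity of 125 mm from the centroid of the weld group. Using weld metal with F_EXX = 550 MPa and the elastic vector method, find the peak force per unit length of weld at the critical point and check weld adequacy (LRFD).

Total weld length L_w = 580 mm. Treat welds as unit-width lines.
Centroid: x̄ = 2×155×77.5 / 580 = 41.42 mm from the vertical weld.
Polar moment about centroid: J = I_x + I_y = [270³/12 + 2×155×135²] + [270×41.42² + 2(155³/12 + 155×36.08²)] = 8777000 mm³.
Direct shear f_v = P/L_w = 85.9×10³ / 580 = 148.1 N/mm (vertical).
Torsion M = P·e = 85.9×10³ × 125 = 10738000 N·mm.
Critical point at (x, y) = (113.6, 135) from centroid. f_tx = M·y/J = 165.1 N/mm; f_ty = M·x/J = 138.9 N/mm.
Resultant f_max = √[f_tx² + (f_v + f_ty)²] = √[165.1² + (148.1 + 138.9)²] = 331.2 N/mm.
Capacity per unit length: φr_n = 0.75 × 0.6 × 550 × (0.707 × 4) = 699.9 N/mm.
331.2 ≤ 699.9 → adequate.

f_max ≈ 331 N/mm; adequate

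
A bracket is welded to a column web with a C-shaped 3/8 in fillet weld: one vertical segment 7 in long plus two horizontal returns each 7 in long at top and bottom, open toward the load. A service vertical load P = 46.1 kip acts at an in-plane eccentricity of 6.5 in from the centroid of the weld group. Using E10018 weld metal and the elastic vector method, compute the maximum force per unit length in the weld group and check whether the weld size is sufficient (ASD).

E100XX → F_EXX = 100 ksi.
Total weld length L_w = 21 in. Treat welds as unit-width lines.
Centroid: x̄ = 2×7×3.5 / 21 = 2.333 in from the vertical weld.
Polar moment about centroid: J = I_x + I_y = [7³/12 + 2×7×3.5²] + [7×2.333² + 2(7³/12 + 7×1.167²)] = 314.4 in³.
Direct shear f_v = P/L_w = 46.1 / 21 = 2.195 kip/in (vertical).
Torsion M = P·e = 46.1 × 6.5 = 299.65 kip·in.
Critical point at (x, y) = (4.667, 3.5) from centroid. f_tx = M·y/J = 3.336 kip/in; f_ty = M·x/J = 4.447 kip/in.
Resultant f_max = √[f_tx² + (f_v + f_ty)²] = √[3.336² + (2.195 + 4.447)²] = 7.433 kip/in.
Capacity per unit length: r_n/Ω = (1/2.0) × 0.6 × 100 × (0.707 × 0.375) = 7.954 kip/in.
7.433 ≤ 7.954 → adequate.

f_max ≈ 7.43 kip/in; adequate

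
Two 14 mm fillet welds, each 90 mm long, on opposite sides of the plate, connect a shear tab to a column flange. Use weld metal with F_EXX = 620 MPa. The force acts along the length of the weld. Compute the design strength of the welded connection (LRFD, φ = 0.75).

Effective throat t_e = 0.707 × 14 = 9.898 mm.
Total length L = 180 mm; A_we = 9.898 × 180 = 1782 mm².
F_nw = 0.6 F_EXX = 0.6 × 620 = 372 MPa.
φR_n = 0.75 × 372 × 1782 × 10⁻³ = 497.1 kN.

φR_n ≈ 497 kN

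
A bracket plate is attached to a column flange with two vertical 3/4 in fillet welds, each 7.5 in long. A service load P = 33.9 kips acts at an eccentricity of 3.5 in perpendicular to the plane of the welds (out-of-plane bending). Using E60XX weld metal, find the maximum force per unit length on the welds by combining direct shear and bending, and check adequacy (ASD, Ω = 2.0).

f_max ≈ 6.72 kip/in; adequate

E60XX → F_EXX = 60 ksi.
L_w = 2 × 7.5 = 15 in; section modulus (unit throat) S = 2 × L²/6 = 18.75 in².
Direct shear f_v = P/L_w = 33.9/15 = 2.26 kip/in.
Moment M = P × e = 33.9 × 3.5 = 118.65 kip·in; bending f_b = M/S = 6.328 kip/in.
f_max = √(f_v² + f_b²) = √(2.26² + 6.328²) = 6.719 kip/in.
r_n/Ω = (1/2.0) × 0.6 × 60 × (0.707 × 0.75) = 9.544 kip/in → adequate.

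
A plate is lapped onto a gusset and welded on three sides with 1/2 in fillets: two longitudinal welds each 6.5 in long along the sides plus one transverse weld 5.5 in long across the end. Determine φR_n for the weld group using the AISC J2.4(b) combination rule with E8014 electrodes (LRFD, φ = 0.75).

φR_n ≈ 246 kip

E80XX → F_EXX = 80 ksi.
t_e = 0.707 × 0.5 = 0.3535 in.
R_nwl = 0.6 × 80 × 0.3535 × 13 = 220.6 kip (longitudinal, 2 welds).
R_nwt = 0.6 × 80 × 0.3535 × 5.5 = 93.32 kip (transverse, base value).
(i) R_nwl + R_nwt = 313.9 kip; (ii) 0.85 R_nwl + 1.5 R_nwt = 327.5 kip.
R_n = max = 327.5 kip [governs: (ii)]; φR_n = 245.6 kip.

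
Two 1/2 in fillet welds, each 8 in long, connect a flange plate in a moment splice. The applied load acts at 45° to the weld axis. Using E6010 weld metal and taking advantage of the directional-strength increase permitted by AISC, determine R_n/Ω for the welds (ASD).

R_n/Ω ≈ 132 kip

E60XX → F_EXX = 60 ksi.
t_e = 0.707 × 0.5 = 0.3535 in; A_we = 0.3535 × 16 = 5.656 in².
Directional factor: 1.0 + 0.5 sin^1.5(45°) = 1.297.
F_nw = 0.6 × 60 × 1.297 = 46.7 ksi.
R_n/Ω = (46.7 × 5.656) / 2.0 = 132.1 kip.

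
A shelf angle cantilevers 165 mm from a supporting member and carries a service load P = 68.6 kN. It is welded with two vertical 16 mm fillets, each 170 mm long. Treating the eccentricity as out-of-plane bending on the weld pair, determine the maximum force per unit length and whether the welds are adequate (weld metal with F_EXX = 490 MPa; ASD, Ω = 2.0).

f_max ≈ 1190 N/mm; adequate

L_w = 2 × 170 = 340 mm; section modulus (unit throat) S = 2 × L²/6 = 9633 mm².
Direct shear f_v = P/L_w = 68.6×10³/340 = 201.8 N/mm.
Moment M = P × e = 68.6×10³ × 165 = 11319000 N·mm; bending f_b = M/S = 1175 N/mm.
f_max = √(f_v² + f_b²) = √(201.8² + 1175²) = 1192 N/mm.
r_n/Ω = (1/2.0) × 0.6 × 490 × (0.707 × 16) = 1663 N/mm → adequate.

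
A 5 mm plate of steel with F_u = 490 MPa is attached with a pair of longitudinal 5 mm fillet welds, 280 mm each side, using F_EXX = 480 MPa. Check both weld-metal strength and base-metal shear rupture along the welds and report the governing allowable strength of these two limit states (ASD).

t_e = 0.707 × 5 = 3.535 mm; L = 560 mm.
Weld metal: R_n/Ω = (1/2.0) × 0.6 × 480 × 3.535 × 560 × 10⁻³ = 285.1 kN.
Base metal (shear rupture): R_n/Ω = (1/2.0) × 0.6 × 490 × 5 × 560 × 10⁻³ = 411.6 kN.
Governing: weld metal.

R_n/Ω ≈ 285 kN (weld metal governs)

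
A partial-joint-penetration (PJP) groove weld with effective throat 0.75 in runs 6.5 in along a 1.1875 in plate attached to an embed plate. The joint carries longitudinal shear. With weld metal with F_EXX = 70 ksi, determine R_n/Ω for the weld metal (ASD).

R_n/Ω ≈ 102 kips

Effective throat (given) t_e = 0.75 in.
A_we = 0.75 × 6.5 = 4.875 in².
F_nw = 0.6 F_EXX = 42 ksi.
R_n/Ω = (42 × 4.875) / 2.0 = 102.4 kips.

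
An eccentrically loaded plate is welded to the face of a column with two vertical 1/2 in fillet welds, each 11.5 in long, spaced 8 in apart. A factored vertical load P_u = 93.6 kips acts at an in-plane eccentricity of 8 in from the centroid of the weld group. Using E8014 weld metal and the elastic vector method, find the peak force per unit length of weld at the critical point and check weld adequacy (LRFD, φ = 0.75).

f_max ≈ 11.3 kip/in; adequate

E80XX → F_EXX = 80 ksi.
Total weld length L_w = 23 in. Treat welds as unit-width lines.
Polar moment about centroid: J = 2[d³/12 + d(b/2)²] = 2[11.5³/12 + 11.5×4²] = 621.5 in³.
Direct shear f_v = P/L_w = 93.6 / 23 = 4.07 kip/in (vertical).
Torsion M = P·e = 93.6 × 8 = 748.8 kip·in.
Critical point at (x, y) = (4, 5.75) from centroid. f_tx = M·y/J = 6.928 kip/in; f_ty = M·x/J = 4.819 kip/in.
Resultant f_max = √[f_tx² + (f_v + f_ty)²] = √[6.928² + (4.07 + 4.819)²] = 11.27 kip/in.
Capacity per unit length: φr_n = 0.75 × 0.6 × 80 × (0.707 × 0.5) = 12.73 kip/in.
11.27 ≤ 12.73 → adequate.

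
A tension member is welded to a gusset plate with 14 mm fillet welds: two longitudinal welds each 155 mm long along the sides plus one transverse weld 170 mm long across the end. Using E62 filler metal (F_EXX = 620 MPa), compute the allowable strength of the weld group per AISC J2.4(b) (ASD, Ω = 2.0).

t_e = 0.707 × 14 = 9.898 mm.
R_nwl = 0.6 × 620 × 9.898 × 310 × 10⁻³ = 1141 kN (longitudinal, 2 welds).
R_nwt = 0.6 × 620 × 9.898 × 170 × 10⁻³ = 625.9 kN (transverse, base value).
(i) R_nwl + R_nwt = 1767 kN; (ii) 0.85 R_nwl + 1.5 R_nwt = 1909 kN.
R_n = max = 1909 kN [governs: (ii)]; R_n/Ω = 954.6 kN.

R_n/Ω ≈ 955 kN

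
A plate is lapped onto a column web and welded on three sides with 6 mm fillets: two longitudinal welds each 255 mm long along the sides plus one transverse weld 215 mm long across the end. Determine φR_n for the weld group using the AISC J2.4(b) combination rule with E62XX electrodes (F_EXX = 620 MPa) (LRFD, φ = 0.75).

φR_n ≈ 895 kN

t_e = 0.707 × 6 = 4.242 mm.
R_nwl = 0.6 × 620 × 4.242 × 510 × 10⁻³ = 804.8 kN (longitudinal, 2 welds).
R_nwt = 0.6 × 620 × 4.242 × 215 × 10⁻³ = 339.3 kN (transverse, base value).
(i) R_nwl + R_nwt = 1144 kN; (ii) 0.85 R_nwl + 1.5 R_nwt = 1193 kN.
R_n = max = 1193 kN [governs: (ii)]; φR_n = 894.7 kN.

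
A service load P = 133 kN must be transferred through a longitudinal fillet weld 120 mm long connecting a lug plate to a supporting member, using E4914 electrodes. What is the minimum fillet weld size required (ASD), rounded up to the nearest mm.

E49XX → F_EXX = 490 MPa.
Total weld length L = 120 mm.
Required throat t_e = P × Ω / (0.6 F_EXX × L) = 133 × 2.0 / (0.6 × 490 × 120 × 10⁻³) = 7.54 mm.
Required leg w = t_e / 0.707 = 10.66 mm → use 11 mm.

w = 11 mm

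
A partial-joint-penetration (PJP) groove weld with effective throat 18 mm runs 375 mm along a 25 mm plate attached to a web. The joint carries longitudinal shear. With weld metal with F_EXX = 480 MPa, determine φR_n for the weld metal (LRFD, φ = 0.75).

Effective throat (given) t_e = 18 mm.
A_we = 18 × 375 = 6750 mm².
F_nw = 0.6 F_EXX = 288 MPa.
φR_n = 0.75 × 288 × 6750 × 10⁻³ = 1458 kN.

φR_n ≈ 1460 kN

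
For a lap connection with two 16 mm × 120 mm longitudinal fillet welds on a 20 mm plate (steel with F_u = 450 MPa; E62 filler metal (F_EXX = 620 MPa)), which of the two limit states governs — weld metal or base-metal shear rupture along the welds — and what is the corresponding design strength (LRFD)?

φR_n ≈ 757 kN (weld metal governs)

t_e = 0.707 × 16 = 11.31 mm; L = 240 mm.
Weld metal: φR_n = 0.75 × 0.6 × 620 × 11.31 × 240 × 10⁻³ = 757.5 kN.
Base metal (shear rupture): φR_n = 0.75 × 0.6 × 450 × 20 × 240 × 10⁻³ = 972 kN.
Governing: weld metal.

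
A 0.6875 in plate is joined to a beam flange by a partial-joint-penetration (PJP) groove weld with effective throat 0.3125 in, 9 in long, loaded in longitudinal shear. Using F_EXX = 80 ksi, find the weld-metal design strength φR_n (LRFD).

Effective throat (given) t_e = 0.3125 in.
A_we = 0.3125 × 9 = 2.812 in².
F_nw = 0.6 F_EXX = 48 ksi.
φR_n = 0.75 × 48 × 2.812 = 101.2 kips.

φR_n ≈ 101 kips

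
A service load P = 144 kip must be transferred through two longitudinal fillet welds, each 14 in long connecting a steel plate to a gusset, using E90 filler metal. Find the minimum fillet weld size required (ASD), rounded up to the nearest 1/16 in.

E90XX → F_EXX = 90 ksi.
Total weld length L = 28 in.
Required throat t_e = P × Ω / (0.6 F_EXX × L) = 144 × 2.0 / (0.6 × 90 × 28) = 0.1905 in.
Required leg w = t_e / 0.707 = 0.2694 in → use 5/16 in.

w = 5/16 in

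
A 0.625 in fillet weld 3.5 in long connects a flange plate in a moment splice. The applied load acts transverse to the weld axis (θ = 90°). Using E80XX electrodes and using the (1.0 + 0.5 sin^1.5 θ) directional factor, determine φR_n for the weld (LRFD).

E80XX → F_EXX = 80 ksi.
t_e = 0.707 × 0.625 = 0.4419 in; A_we = 0.4419 × 3.5 = 1.547 in².
Directional factor: 1.0 + 0.5 sin^1.5(90°) = 1.5.
F_nw = 0.6 × 80 × 1.5 = 72 ksi.
φR_n = 0.75 × 72 × 1.547 = 83.51 kips.

φR_n ≈ 83.5 kips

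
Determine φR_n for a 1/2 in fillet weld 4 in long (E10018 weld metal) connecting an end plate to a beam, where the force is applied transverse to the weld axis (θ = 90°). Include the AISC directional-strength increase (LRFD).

φR_n ≈ 95.4 kip

E100XX → F_EXX = 100 ksi.
t_e = 0.707 × 0.5 = 0.3535 in; A_we = 0.3535 × 4 = 1.414 in².
Directional factor: 1.0 + 0.5 sin^1.5(90°) = 1.5.
F_nw = 0.6 × 100 × 1.5 = 90 ksi.
φR_n = 0.75 × 90 × 1.414 = 95.44 kip.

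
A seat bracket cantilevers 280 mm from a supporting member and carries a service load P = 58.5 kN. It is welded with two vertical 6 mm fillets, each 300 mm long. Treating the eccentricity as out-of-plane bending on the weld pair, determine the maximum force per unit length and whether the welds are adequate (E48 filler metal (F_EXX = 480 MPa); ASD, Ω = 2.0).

L_w = 2 × 300 = 600 mm; section modulus (unit throat) S = 2 × L²/6 = 30000 mm².
Direct shear f_v = P/L_w = 58.5×10³/600 = 97.5 N/mm.
Moment M = P × e = 58.5×10³ × 280 = 16380000 N·mm; bending f_b = M/S = 546 N/mm.
f_max = √(f_v² + f_b²) = √(97.5² + 546²) = 554.6 N/mm.
r_n/Ω = (1/2.0) × 0.6 × 480 × (0.707 × 6) = 610.8 N/mm → adequate.

f_max ≈ 555 N/mm; adequate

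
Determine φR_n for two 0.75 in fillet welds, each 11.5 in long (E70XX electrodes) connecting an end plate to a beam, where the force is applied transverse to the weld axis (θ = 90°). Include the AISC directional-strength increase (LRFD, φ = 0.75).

φR_n ≈ 576 kip

E70XX → F_EXX = 70 ksi.
t_e = 0.707 × 0.75 = 0.5302 in; A_we = 0.5302 × 23 = 12.2 in².
Directional factor: 1.0 + 0.5 sin^1.5(90°) = 1.5.
F_nw = 0.6 × 70 × 1.5 = 63 ksi.
φR_n = 0.75 × 63 × 12.2 = 576.2 kip.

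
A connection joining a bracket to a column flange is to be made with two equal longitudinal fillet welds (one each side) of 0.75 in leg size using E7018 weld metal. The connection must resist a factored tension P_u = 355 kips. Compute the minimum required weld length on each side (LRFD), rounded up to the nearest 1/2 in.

L = 11 in on each side

E70XX → F_EXX = 70 ksi.
Throat t_e = 0.707 × 0.75 = 0.5302 in.
φr_n = 0.75 × 0.6 × 70 × 0.5302 = 16.7 kips/in.
L_req = P_u / φr_n = 355 / 16.7 = 21.25 in total.
Per side: 21.25 / 2 = 10.63 in.
Round up → use L = 11 in on each side.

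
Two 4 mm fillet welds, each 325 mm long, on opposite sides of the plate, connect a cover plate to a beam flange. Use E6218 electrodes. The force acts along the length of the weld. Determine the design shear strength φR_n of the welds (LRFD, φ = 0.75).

E62XX → F_EXX = 620 MPa.
Effective throat t_e = 0.707 × 4 = 2.828 mm.
Total length L = 650 mm; A_we = 2.828 × 650 = 1838 mm².
F_nw = 0.6 F_EXX = 0.6 × 620 = 372 MPa.
φR_n = 0.75 × 372 × 1838 × 10⁻³ = 512.9 kN.

φR_n ≈ 513 kN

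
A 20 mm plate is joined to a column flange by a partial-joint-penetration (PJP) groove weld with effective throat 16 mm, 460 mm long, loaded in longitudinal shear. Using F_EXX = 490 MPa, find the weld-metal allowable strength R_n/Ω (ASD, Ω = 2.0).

Effective throat (given) t_e = 16 mm.
A_we = 16 × 460 = 7360 mm².
F_nw = 0.6 F_EXX = 294 MPa.
R_n/Ω = (294 × 7360) / 2.0 × 10⁻³ = 1082 kN.

R_n/Ω ≈ 1080 kN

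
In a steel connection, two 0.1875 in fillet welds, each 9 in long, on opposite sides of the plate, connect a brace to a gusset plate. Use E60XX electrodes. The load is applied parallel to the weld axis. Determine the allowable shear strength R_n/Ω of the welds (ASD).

E60XX → F_EXX = 60 ksi.
Effective throat t_e = 0.707 × 0.1875 = 0.1326 in.
Total length L = 18 in; A_we = 0.1326 × 18 = 2.386 in².
F_nw = 0.6 F_EXX = 0.6 × 60 = 36 ksi.
R_n = 36 × 2.386 = 85.9 kips; R_n/Ω = 85.9/2.0 = 42.95 kips.

R_n/Ω ≈ 43 kips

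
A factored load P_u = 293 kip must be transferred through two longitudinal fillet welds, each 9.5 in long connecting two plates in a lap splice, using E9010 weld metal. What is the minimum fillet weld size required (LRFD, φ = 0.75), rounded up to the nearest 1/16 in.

E90XX → F_EXX = 90 ksi.
Total weld length L = 19 in.
Required throat t_e = P_u / (φ × 0.6 F_EXX × L) = 293 / (0.75 × 0.6 × 90 × 19) = 0.3808 in.
Required leg w = t_e / 0.707 = 0.5386 in → use 9/16 in.

w = 9/16 in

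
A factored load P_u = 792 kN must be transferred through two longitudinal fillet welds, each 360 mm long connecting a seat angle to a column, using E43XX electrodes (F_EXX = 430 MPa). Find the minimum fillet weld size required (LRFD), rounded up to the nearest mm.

w = 9 mm

Total weld length L = 720 mm.
Required throat t_e = P_u / (φ × 0.6 F_EXX × L) = 792 / (0.75 × 0.6 × 430 × 720 × 10⁻³) = 5.685 mm.
Required leg w = t_e / 0.707 = 8.041 mm → use 9 mm.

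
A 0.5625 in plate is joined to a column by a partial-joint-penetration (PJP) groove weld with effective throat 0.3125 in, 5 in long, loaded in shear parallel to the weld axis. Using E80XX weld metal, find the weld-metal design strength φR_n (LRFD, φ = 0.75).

φR_n ≈ 56.2 kip

E80XX → F_EXX = 80 ksi.
Effective throat (given) t_e = 0.3125 in.
A_we = 0.3125 × 5 = 1.562 in².
F_nw = 0.6 F_EXX = 48 ksi.
φR_n = 0.75 × 48 × 1.562 = 56.25 kip.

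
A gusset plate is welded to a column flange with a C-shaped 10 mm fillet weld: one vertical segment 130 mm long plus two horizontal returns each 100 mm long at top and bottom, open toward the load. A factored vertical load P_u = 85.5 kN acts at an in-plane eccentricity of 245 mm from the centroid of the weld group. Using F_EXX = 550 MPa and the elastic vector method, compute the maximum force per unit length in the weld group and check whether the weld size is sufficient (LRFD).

f_max ≈ 1630 N/mm; adequate

Total weld length L_w = 330 mm. Treat welds as unit-width lines.
Centroid: x̄ = 2×100×50 / 330 = 30.3 mm from the vertical weld.
Polar moment about centroid: J = I_x + I_y = [130³/12 + 2×100×65²] + [130×30.3² + 2(100³/12 + 100×19.7²)] = 1392000 mm³.
Direct shear f_v = P/L_w = 85.5×10³ / 330 = 259.1 N/mm (vertical).
Torsion M = P·e = 85.5×10³ × 245 = 20948000 N·mm.
Critical point at (x, y) = (69.7, 65) from centroid. f_tx = M·y/J = 978.3 N/mm; f_ty = M·x/J = 1049 N/mm.
Resultant f_max = √[f_tx² + (f_v + f_ty)²] = √[978.3² + (259.1 + 1049)²] = 1634 N/mm.
Capacity per unit length: φr_n = 0.75 × 0.6 × 550 × (0.707 × 10) = 1750 N/mm.
1634 ≤ 1750 → adequate.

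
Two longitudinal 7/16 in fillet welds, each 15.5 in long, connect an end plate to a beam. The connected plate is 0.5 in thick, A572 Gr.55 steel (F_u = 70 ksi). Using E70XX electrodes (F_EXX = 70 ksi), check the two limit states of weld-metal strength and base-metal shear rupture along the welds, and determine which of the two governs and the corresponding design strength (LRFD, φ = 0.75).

φR_n ≈ 302 kip (weld metal governs)

t_e = 0.707 × 0.4375 = 0.3093 in; L = 31 in.
Weld metal: φR_n = 0.75 × 0.6 × 70 × 0.3093 × 31 = 302 kip.
Base metal (shear rupture): φR_n = 0.75 × 0.6 × 70 × 0.5 × 31 = 488.2 kip.
Governing: weld metal.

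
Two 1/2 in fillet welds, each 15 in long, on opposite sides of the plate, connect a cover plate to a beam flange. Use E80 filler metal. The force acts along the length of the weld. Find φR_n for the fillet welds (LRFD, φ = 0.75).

φR_n ≈ 382 kip

E80XX → F_EXX = 80 ksi.
Effective throat t_e = 0.707 × 0.5 = 0.3535 in.
Total length L = 30 in; A_we = 0.3535 × 30 = 10.6 in².
F_nw = 0.6 F_EXX = 0.6 × 80 = 48 ksi.
φR_n = 0.75 × 48 × 10.6 = 381.8 kip.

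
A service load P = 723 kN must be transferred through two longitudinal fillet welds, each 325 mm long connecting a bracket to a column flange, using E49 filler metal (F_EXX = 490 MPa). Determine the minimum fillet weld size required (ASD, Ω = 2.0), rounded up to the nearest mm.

Total weld length L = 650 mm.
Required throat t_e = P × Ω / (0.6 F_EXX × L) = 723 × 2.0 / (0.6 × 490 × 650 × 10⁻³) = 7.567 mm.
Required leg w = t_e / 0.707 = 10.7 mm → use 11 mm.

w = 11 mm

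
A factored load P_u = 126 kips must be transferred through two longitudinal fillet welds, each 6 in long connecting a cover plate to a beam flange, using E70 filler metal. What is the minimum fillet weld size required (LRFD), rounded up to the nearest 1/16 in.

E70XX → F_EXX = 70 ksi.
Total weld length L = 12 in.
Required throat t_e = P_u / (φ × 0.6 F_EXX × L) = 126 / (0.75 × 0.6 × 70 × 12) = 0.3333 in.
Required leg w = t_e / 0.707 = 0.4715 in → use 1/2 in.

w = 1/2 in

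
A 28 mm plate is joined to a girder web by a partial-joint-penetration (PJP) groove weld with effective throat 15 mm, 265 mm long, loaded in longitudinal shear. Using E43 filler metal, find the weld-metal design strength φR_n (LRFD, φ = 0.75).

E43XX → F_EXX = 430 MPa.
Effective throat (given) t_e = 15 mm.
A_we = 15 × 265 = 3975 mm².
F_nw = 0.6 F_EXX = 258 MPa.
φR_n = 0.75 × 258 × 3975 × 10⁻³ = 769.2 kN.

φR_n ≈ 769 kN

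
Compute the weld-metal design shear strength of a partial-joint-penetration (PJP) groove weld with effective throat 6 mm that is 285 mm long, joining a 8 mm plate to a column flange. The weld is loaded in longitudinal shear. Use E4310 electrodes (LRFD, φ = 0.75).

φR_n ≈ 331 kN

E43XX → F_EXX = 430 MPa.
Effective throat (given) t_e = 6 mm.
A_we = 6 × 285 = 1710 mm².
F_nw = 0.6 F_EXX = 258 MPa.
φR_n = 0.75 × 258 × 1710 × 10⁻³ = 330.9 kN.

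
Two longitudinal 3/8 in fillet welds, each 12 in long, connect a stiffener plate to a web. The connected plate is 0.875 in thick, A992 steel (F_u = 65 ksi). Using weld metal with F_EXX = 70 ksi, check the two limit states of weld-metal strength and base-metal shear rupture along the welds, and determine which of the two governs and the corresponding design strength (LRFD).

t_e = 0.707 × 0.375 = 0.2651 in; L = 24 in.
Weld metal: φR_n = 0.75 × 0.6 × 70 × 0.2651 × 24 = 200.4 kips.
Base metal (shear rupture): φR_n = 0.75 × 0.6 × 65 × 0.875 × 24 = 614.2 kips.
Governing: weld metal.

φR_n ≈ 200 kips (weld metal governs)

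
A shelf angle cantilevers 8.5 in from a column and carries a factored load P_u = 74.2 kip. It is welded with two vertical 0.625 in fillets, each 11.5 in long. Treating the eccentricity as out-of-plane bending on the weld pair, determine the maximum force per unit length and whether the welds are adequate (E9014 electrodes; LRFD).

E90XX → F_EXX = 90 ksi.
L_w = 2 × 11.5 = 23 in; section modulus (unit throat) S = 2 × L²/6 = 44.08 in².
Direct shear f_v = P/L_w = 74.2/23 = 3.226 kip/in.
Moment M = P × e = 74.2 × 8.5 = 630.7 kip·in; bending f_b = M/S = 14.31 kip/in.
f_max = √(f_v² + f_b²) = √(3.226² + 14.31²) = 14.67 kip/in.
φr_n = 0.75 × 0.6 × 90 × (0.707 × 0.625) = 17.9 kip/in → adequate.

f_max ≈ 14.7 kip/in; adequate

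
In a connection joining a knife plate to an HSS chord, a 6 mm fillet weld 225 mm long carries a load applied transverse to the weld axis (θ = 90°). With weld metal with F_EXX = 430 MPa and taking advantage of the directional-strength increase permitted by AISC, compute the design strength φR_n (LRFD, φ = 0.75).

φR_n ≈ 277 kN

t_e = 0.707 × 6 = 4.242 mm; A_we = 4.242 × 225 = 954.5 mm².
Directional factor: 1.0 + 0.5 sin^1.5(90°) = 1.5.
F_nw = 0.6 × 430 × 1.5 = 387 MPa.
φR_n = 0.75 × 387 × 954.5 × 10⁻³ = 277 kN.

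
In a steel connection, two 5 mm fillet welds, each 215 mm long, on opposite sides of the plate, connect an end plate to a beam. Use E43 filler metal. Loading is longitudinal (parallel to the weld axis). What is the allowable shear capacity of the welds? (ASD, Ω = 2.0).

E43XX → F_EXX = 430 MPa.
Effective throat t_e = 0.707 × 5 = 3.535 mm.
Total length L = 430 mm; A_we = 3.535 × 430 = 1520 mm².
F_nw = 0.6 F_EXX = 0.6 × 430 = 258 MPa.
R_n = 258 × 1520 × 10⁻³ = 392.2 kN; R_n/Ω = 392.2/2.0 = 196.1 kN.

R_n/Ω ≈ 196 kN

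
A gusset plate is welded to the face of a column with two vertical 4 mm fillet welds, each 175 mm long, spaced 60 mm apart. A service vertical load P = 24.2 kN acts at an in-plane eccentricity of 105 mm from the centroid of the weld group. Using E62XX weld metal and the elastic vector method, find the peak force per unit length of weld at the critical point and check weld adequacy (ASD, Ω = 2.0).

E62XX → F_EXX = 620 MPa.
Total weld length L_w = 350 mm. Treat welds as unit-width lines.
Polar moment about centroid: J = 2[d³/12 + d(b/2)²] = 2[175³/12 + 175×30²] = 1208000 mm³.
Direct shear f_v = P/L_w = 24.2×10³ / 350 = 69.14 N/mm (vertical).
Torsion M = P·e = 24.2×10³ × 105 = 2541000 N·mm.
Critical point at (x, y) = (30, 87.5) from centroid. f_tx = M·y/J = 184 N/mm; f_ty = M·x/J = 63.09 N/mm.
Resultant f_max = √[f_tx² + (f_v + f_ty)²] = √[184² + (69.14 + 63.09)²] = 226.6 N/mm.
Capacity per unit length: r_n/Ω = (1/2.0) × 0.6 × 620 × (0.707 × 4) = 526 N/mm.
226.6 ≤ 526 → adequate.

f_max ≈ 227 N/mm; adequate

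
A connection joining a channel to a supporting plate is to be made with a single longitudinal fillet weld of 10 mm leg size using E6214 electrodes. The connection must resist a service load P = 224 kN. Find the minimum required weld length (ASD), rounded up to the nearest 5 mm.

L = 175 mm

E62XX → F_EXX = 620 MPa.
Throat t_e = 0.707 × 10 = 7.07 mm.
r_n/Ω = (0.6 × 620 × 7.07) / 2.0 = 1315 N/mm = 1.315 kN/mm.
L_req = P / (r_n/Ω) = 224 / 1.315 = 170.3 mm total.
Round up → use L = 175 mm.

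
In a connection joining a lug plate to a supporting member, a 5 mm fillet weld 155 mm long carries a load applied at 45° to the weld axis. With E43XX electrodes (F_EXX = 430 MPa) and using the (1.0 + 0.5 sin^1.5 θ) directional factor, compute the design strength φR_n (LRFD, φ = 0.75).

φR_n ≈ 138 kN

t_e = 0.707 × 5 = 3.535 mm; A_we = 3.535 × 155 = 547.9 mm².
Directional factor: 1.0 + 0.5 sin^1.5(45°) = 1.297.
F_nw = 0.6 × 430 × 1.297 = 334.7 MPa.
φR_n = 0.75 × 334.7 × 547.9 × 10⁻³ = 137.5 kN.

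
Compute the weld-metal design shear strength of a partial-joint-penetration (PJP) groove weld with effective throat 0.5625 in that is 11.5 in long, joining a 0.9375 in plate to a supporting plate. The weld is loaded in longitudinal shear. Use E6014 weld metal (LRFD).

φR_n ≈ 175 kips

E60XX → F_EXX = 60 ksi.
Effective throat (given) t_e = 0.5625 in.
A_we = 0.5625 × 11.5 = 6.469 in².
F_nw = 0.6 F_EXX = 36 ksi.
φR_n = 0.75 × 36 × 6.469 = 174.7 kips.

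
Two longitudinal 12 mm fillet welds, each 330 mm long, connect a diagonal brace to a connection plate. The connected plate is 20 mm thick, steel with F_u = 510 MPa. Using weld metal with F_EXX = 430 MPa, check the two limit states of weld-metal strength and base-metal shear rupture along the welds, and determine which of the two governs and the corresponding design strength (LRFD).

φR_n ≈ 1080 kN (weld metal governs)

t_e = 0.707 × 12 = 8.484 mm; L = 660 mm.
Weld metal: φR_n = 0.75 × 0.6 × 430 × 8.484 × 660 × 10⁻³ = 1083 kN.
Base metal (shear rupture): φR_n = 0.75 × 0.6 × 510 × 20 × 660 × 10⁻³ = 3029 kN.
Governing: weld metal.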